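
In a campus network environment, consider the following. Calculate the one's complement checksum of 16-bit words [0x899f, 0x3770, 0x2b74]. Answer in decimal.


Given words: [0x899f, 0x3770, 0x2b74]
Step 1: Sum all words
Raw sum = 35231 + 14192 + 11124 = 60547
One's complement = ~60547 & 0xFFFF = 4988

4988


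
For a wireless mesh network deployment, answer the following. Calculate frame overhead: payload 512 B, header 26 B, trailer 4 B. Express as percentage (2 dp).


Given: payload = 512 B, header = 26 B, trailer = 4 B
Overhead bytes = header + trailer = 26 + 4 = 30
Total frame = payload + overhead = 512 + 30 = 542
Overhead % = 30 / 542 * 100 = 5.5351% -> 5.54% (2 dp)

5.54


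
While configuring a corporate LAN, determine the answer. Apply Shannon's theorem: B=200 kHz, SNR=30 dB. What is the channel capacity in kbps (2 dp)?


Given: B = 200 kHz, SNR = 30 dB
SNR linear = 10^(30/10) = 1000
1 + SNR = 1001
log2(1001) = 9.9672262588
C = 200 * 1000 * 9.9672262588 = 1993445.2518 bps
C = 1993.445252 kbps -> 1993.45 kbps (2 dp)

1993.45


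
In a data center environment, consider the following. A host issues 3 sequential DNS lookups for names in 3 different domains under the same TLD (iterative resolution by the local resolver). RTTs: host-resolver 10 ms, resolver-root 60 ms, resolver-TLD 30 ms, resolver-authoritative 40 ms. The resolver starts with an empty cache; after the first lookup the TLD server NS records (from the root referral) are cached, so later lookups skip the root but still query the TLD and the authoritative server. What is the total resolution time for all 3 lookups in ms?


Lookup 1 (cold cache): local + root + TLD + auth = 10 + 60 + 30 + 40 = 140 ms
Lookups 2..3 (TLD NS cached -> skip root; new domain -> still ask TLD and auth): local + TLD + auth = 10 + 30 + 40 = 80 ms each
Remaining 2 lookups: 2 * 80 = 160 ms
Total = 140 + 160 = 300 ms

300


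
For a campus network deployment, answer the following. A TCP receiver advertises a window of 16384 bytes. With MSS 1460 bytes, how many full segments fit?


Given: RWND = 16384 bytes, MSS = 1460 bytes
Full segments = floor(RWND / MSS)
Full segments = floor(16384 / 1460)
Full segments = floor(11.2219) = 11

11


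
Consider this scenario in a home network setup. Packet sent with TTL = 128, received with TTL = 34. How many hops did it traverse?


Given: initial TTL = 128, received TTL = 34
Hops = initial TTL - received TTL
Hops = 128 - 34 = 94

94


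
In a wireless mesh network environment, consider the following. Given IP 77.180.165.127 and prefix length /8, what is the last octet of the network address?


Given: IP = 77.180.165.127, prefix = /8
Subnet mask = 255.0.0.0
Last octet of IP: 127
Last octet of mask: 0
Network last octet = 127 AND 0 = 0

0


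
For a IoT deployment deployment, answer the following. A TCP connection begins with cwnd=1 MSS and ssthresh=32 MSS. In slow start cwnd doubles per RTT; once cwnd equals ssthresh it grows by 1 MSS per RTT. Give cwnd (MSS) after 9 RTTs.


RTT 0: cwnd = 1 MSS (initial)
RTT 1: cwnd = 2 MSS (slow start, doubled)
RTT 2: cwnd = 4 MSS (slow start, doubled)
RTT 3: cwnd = 8 MSS (slow start, doubled)
RTT 4: cwnd = 16 MSS (slow start, doubled)
RTT 5: cwnd = 32 MSS (slow start, doubled)
RTT 6: cwnd = 33 MSS (congestion avoidance, +1)
RTT 7: cwnd = 34 MSS (congestion avoidance, +1)
RTT 8: cwnd = 35 MSS (congestion avoidance, +1)
RTT 9: cwnd = 36 MSS (congestion avoidance, +1)

36


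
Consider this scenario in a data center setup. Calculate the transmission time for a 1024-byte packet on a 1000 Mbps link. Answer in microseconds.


Given: packet = 1024 bytes, bandwidth = 1000 Mbps
Packet in bits = 1024 * 8 = 8192 bits
Bandwidth = 1000 * 10^6 = 1000000000 bps
Time = 8192 / 1000000000 seconds
Time in us = 8192 * 10^6 / 1000000000 = 8.192

8.192


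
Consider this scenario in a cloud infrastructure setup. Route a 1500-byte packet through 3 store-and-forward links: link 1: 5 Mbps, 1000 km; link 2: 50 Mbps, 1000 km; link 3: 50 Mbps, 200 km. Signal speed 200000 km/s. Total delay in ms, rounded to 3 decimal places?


Packet = 1500 bytes = 12000 bits. Store-and-forward: sum (t_trans + t_prop) per link.
Link 1: t_trans = 12000/(5*10^6) s = 2.4000 ms; t_prop = 1000/200000 s = 5.0000 ms; subtotal = 7.4000 ms
Link 2: t_trans = 12000/(50*10^6) s = 0.2400 ms; t_prop = 1000/200000 s = 5.0000 ms; subtotal = 5.2400 ms
Link 3: t_trans = 12000/(50*10^6) s = 0.2400 ms; t_prop = 200/200000 s = 1.0000 ms; subtotal = 1.2400 ms
End-to-end = 7.4000 + 5.2400 + 1.2400 = 13.8800 ms -> 13.880 ms (3 dp)

13.880


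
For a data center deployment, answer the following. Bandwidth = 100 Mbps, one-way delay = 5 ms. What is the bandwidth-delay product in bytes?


Given: bandwidth = 100 Mbps, delay = 5 ms
BDP in bits = 100 * 10^6 * 5 / 1000
BDP in bits = 500000
BDP in bytes = 500000 / 8 = 62500

62500


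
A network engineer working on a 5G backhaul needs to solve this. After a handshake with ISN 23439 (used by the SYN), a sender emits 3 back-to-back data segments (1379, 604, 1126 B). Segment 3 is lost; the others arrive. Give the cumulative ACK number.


SYN uses sequence number 23439; first data byte = ISN + 1 = 23440.
Segment 1: SEQ = 23440, len = 1379 B, covers [23440, 24818]
Segment 2: SEQ = 24819, len = 604 B, covers [24819, 25422]
Segment 3: SEQ = 25423, len = 1126 B, covers [25423, 26548] [LOST]
In-order data received: bytes [23440, 25422] (segments 1..2).
Segment 3 missing -> gap begins at byte 25423.
Cumulative ACK = next expected in-order byte = 23440 + 1379 + 604 = 25423

25423


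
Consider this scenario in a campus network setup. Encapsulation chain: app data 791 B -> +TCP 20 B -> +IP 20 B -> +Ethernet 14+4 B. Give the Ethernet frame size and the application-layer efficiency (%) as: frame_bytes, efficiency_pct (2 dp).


TCP segment = 791 + 20 = 811 B
IP packet = 811 + 20 = 831 B
Ethernet frame = 831 + 14 + 4 = 849 B
Efficiency = app / frame = 791 / 849 = 0.931684 = 93.1684% -> 93.17% (2 dp)

849, 93.17


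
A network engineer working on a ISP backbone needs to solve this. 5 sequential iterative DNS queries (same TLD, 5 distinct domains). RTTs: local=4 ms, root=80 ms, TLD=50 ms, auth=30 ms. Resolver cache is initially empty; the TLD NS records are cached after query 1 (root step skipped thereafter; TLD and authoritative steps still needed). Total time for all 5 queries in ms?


Lookup 1 (cold cache): local + root + TLD + auth = 4 + 80 + 50 + 30 = 164 ms
Lookups 2..5 (TLD NS cached -> skip root; new domain -> still ask TLD and auth): local + TLD + auth = 4 + 50 + 30 = 84 ms each
Remaining 4 lookups: 4 * 84 = 336 ms
Total = 164 + 336 = 500 ms

500


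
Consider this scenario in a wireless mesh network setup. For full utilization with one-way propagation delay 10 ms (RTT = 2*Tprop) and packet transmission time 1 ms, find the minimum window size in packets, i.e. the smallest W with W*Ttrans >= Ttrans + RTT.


Given: Ttrans = 1 ms, RTT = 20 ms (= 2 * Tprop, Tprop = 10 ms)
Time until first ACK returns = Ttrans + RTT = 1 + 20 = 21 ms
Need W * Ttrans >= Ttrans + RTT  ->  W >= (Ttrans + RTT) / Ttrans
(Ttrans + RTT) / Ttrans = 21 / 1 = 21
W_min = ceil(21) = 21

21


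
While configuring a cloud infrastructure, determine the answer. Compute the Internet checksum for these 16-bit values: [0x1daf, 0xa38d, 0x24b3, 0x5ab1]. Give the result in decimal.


Given words: [0x1daf, 0xa38d, 0x24b3, 0x5ab1]
Step 1: Sum all words
Raw sum = 7599 + 41869 + 9395 + 23217 = 82080
Step 2: Fold carry: (16544 + 1) = 16545
One's complement = ~16545 & 0xFFFF = 48990

48990


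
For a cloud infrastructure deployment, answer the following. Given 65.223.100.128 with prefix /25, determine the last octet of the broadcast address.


Given: IP = 65.223.100.128, prefix = /25
Host bits = 32 - 25 = 7
Network last octet = 128 AND mask = 128
Host part size = 2^7 - 1 = 127
Broadcast last octet = 128 OR 127 = 255

255


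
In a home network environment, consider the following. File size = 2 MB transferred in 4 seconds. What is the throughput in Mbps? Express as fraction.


Given: file = 2 MB, time = 4 s
File in Mb = 2 * 8 = 16 Mb
Throughput = 16 / 4 Mbps
Throughput = 4 Mbps

4


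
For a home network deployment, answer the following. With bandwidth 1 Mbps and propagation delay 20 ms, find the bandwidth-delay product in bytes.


Given: bandwidth = 1 Mbps, delay = 20 ms
BDP in bits = 1 * 10^6 * 20 / 1000
BDP in bits = 20000
BDP in bytes = 20000 / 8 = 2500

2500


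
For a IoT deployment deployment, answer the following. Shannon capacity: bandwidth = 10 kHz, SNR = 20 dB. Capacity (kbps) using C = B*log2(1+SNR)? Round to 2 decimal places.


Given: B = 10 kHz, SNR = 20 dB
SNR linear = 10^(20/10) = 100
1 + SNR = 101
log2(101) = 6.6582114828
C = 10 * 1000 * 6.6582114828 = 66582.1148 bps
C = 66.582115 kbps -> 66.58 kbps (2 dp)

66.58


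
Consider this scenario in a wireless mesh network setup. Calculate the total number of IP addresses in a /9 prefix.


Given: CIDR prefix /9
Host bits = 32 - 9 = 23
Total addresses = 2^23 = 8388608

8388608


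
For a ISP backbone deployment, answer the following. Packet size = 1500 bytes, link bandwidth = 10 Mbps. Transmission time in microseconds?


Given: packet = 1500 bytes, bandwidth = 10 Mbps
Packet in bits = 1500 * 8 = 12000 bits
Bandwidth = 10 * 10^6 = 10000000 bps
Time = 12000 / 10000000 seconds
Time in us = 12000 * 10^6 / 10000000 = 1200

1200


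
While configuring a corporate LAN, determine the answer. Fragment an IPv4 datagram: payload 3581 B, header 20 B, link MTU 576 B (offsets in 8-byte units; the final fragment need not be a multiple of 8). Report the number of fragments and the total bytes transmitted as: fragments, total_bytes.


Max data per non-final fragment = floor((MTU - header)/8)*8 = floor((576 - 20)/8)*8 = floor(556/8)*8 = 552 B
Final fragment needs no 8-byte alignment: it can carry up to MTU - header = 556 B
Non-final fragments needed = ceil((payload - 556) / 552) = ceil(3025/552) = ceil(5.4801) = 6
Number of fragments = 6 + 1 = 7
Fragment sizes (data): 6 * 552 B + 269 B (last, 269 <= 556 OK)
Total bytes sent = payload + n_frags * header = 3581 + 7*20 = 3581 + 140 = 3721 B

7, 3721


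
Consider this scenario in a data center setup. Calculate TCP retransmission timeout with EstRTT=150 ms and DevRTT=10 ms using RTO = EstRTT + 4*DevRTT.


Given: EstRTT = 150 ms, DevRTT = 10 ms
Timeout = EstRTT + 4 * DevRTT
4 * DevRTT = 4 * 10 = 40
Timeout = 150 + 40 = 190 ms

190


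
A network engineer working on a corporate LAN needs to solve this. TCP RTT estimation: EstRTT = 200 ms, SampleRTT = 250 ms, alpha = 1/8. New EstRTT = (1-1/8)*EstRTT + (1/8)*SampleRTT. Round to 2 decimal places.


Given: EstRTT = 200 ms, SampleRTT = 250 ms, alpha = 1/8
New EstRTT = (1 - alpha) * EstRTT + alpha * SampleRTT
(7/8) * 200 = 175
(1/8) * 250 = 31.25
New EstRTT = 175 + 31.25 = 206.25 ms -> 206.25 ms (2 dp)

206.25


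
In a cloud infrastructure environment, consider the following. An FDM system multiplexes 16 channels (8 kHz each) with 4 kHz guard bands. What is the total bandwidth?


Given: 16 channels, 8 kHz each, guard = 4 kHz
Channel bandwidth = 16 * 8 = 128 kHz
Guard bands = 15 gaps * 4 kHz = 60 kHz
Total = 128 + 60 = 188 kHz

188


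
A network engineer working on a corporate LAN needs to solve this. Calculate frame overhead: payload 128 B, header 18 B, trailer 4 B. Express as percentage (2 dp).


Given: payload = 128 B, header = 18 B, trailer = 4 B
Overhead bytes = header + trailer = 18 + 4 = 22
Total frame = payload + overhead = 128 + 22 = 150
Overhead % = 22 / 150 * 100 = 14.6667% -> 14.67% (2 dp)

14.67


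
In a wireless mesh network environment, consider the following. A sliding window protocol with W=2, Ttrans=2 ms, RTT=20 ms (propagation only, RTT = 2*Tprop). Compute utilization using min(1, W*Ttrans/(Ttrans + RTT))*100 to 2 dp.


Given: W = 2, Ttrans = 2 ms, RTT = 20 ms (= 2 * Tprop, Tprop = 10 ms)
Cycle time = Ttrans + RTT = 2 + 20 = 22 ms (first packet sent until its ACK returns)
W * Ttrans = 2 * 2 = 4 ms of sending per cycle
W * Ttrans / (Ttrans + RTT) = 4 / 22 = 0.181818
U = min(1, 0.181818) = 0.181818
U% = 18.18%

18.18


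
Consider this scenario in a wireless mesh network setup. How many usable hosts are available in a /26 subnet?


Given: subnet mask /26
Host bits = 32 - 26 = 6
Total addresses = 2^6 = 64
Usable hosts = 64 - 2 (network + broadcast) = 62

62


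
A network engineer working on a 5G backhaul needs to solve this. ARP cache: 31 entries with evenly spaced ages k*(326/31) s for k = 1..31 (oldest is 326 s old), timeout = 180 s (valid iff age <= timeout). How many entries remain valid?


Ages are k * 326/31 s for k = 1..31 (spacing = 10.5161 s).
Entry k is valid iff k * 326/31 <= 180 iff k <= 31 * 180 / 326 = 17.1166
n_valid = floor(17.1166) = 17
(n_stale = 31 - 17 = 14)

17


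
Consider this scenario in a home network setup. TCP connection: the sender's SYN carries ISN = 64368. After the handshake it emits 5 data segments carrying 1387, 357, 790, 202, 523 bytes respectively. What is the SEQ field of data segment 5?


The SYN occupies sequence number ISN = 64368, so the first data byte is ISN + 1 = 64369.
SEQ of data segment i = (ISN + 1) + sum of payload sizes of segments 1..i-1.
Segment 1: SEQ = 64369, payload = 1387 bytes
Segment 2: SEQ = 65756, payload = 357 bytes
Segment 3: SEQ = 66113, payload = 790 bytes
Segment 4: SEQ = 66903, payload = 202 bytes
Segment 5: SEQ = 67105, payload = 523 bytes
SEQ of segment 5 = 64369 + 1387 + 357 + 790 + 202 = 67105

67105


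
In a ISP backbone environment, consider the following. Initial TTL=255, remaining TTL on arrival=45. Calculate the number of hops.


Given: initial TTL = 255, received TTL = 45
Hops = initial TTL - received TTL
Hops = 255 - 45 = 210

210


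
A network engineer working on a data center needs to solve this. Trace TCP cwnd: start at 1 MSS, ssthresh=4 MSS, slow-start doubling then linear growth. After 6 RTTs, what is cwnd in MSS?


RTT 0: cwnd = 1 MSS (initial)
RTT 1: cwnd = 2 MSS (slow start, doubled)
RTT 2: cwnd = 4 MSS (slow start, doubled)
RTT 3: cwnd = 5 MSS (congestion avoidance, +1)
RTT 4: cwnd = 6 MSS (congestion avoidance, +1)
RTT 5: cwnd = 7 MSS (congestion avoidance, +1)
RTT 6: cwnd = 8 MSS (congestion avoidance, +1)

8


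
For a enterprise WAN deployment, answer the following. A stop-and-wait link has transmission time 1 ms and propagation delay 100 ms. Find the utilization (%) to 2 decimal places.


Given: Ttrans = 1 ms, Tprop = 100 ms
RTT = 2 * Tprop = 2 * 100 = 200 ms
U = Ttrans / (Ttrans + RTT)
U = 1 / (1 + 200)
U = 1 / 201 = 0.004975
U% = 0.50%

0.50


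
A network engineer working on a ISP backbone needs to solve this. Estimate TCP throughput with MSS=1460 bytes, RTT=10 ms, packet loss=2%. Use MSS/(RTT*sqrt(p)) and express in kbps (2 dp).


Given: MSS = 1460 bytes, RTT = 10 ms, loss = 2%
RTT in seconds = 10 / 1000 = 0.01
Loss rate = 2% = 0.02
sqrt(loss) = sqrt(0.02) = 0.141421356237
Throughput (bytes/s) = 1460 / (0.01 * 0.141421356237) = 1032375.9005
Throughput (kbps) = 1032375.9005 * 8 / 1000 = 8259.007204 -> 8259.01 kbps (2 dp)

8259.01


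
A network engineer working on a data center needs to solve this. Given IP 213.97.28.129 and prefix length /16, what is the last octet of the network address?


Given: IP = 213.97.28.129, prefix = /16
Subnet mask = 255.255.0.0
Last octet of IP: 129
Last octet of mask: 0
Network last octet = 129 AND 0 = 0

0


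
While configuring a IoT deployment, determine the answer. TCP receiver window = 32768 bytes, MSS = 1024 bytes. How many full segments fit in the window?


Given: RWND = 32768 bytes, MSS = 1024 bytes
Full segments = floor(RWND / MSS)
Full segments = floor(32768 / 1024)
Full segments = floor(32.0) = 32

32


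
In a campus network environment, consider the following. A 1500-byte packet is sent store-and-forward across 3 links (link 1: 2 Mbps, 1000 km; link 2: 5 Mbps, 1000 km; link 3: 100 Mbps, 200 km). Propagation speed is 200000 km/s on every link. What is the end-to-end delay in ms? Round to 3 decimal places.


Packet = 1500 bytes = 12000 bits. Store-and-forward: sum (t_trans + t_prop) per link.
Link 1: t_trans = 12000/(2*10^6) s = 6.0000 ms; t_prop = 1000/200000 s = 5.0000 ms; subtotal = 11.0000 ms
Link 2: t_trans = 12000/(5*10^6) s = 2.4000 ms; t_prop = 1000/200000 s = 5.0000 ms; subtotal = 7.4000 ms
Link 3: t_trans = 12000/(100*10^6) s = 0.1200 ms; t_prop = 200/200000 s = 1.0000 ms; subtotal = 1.1200 ms
End-to-end = 11.0000 + 7.4000 + 1.1200 = 19.5200 ms -> 19.520 ms (3 dp)

19.520


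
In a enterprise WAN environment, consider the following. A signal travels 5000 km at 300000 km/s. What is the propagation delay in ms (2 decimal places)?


Given: distance = 5000 km, speed = 300000 km/s
Delay = distance / speed = 5000 / 300000 seconds
Delay in ms = 5000 * 1000 / 300000
Delay = 16.6667 ms
Rounded to 2 dp = 16.67 ms

16.67


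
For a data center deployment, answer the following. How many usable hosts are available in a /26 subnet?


Given: subnet mask /26
Host bits = 32 - 26 = 6
Total addresses = 2^6 = 64
Usable hosts = 64 - 2 (network + broadcast) = 62

62


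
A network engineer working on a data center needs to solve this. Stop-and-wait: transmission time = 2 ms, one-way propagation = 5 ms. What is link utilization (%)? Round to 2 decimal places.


Given: Ttrans = 2 ms, Tprop = 5 ms
RTT = 2 * Tprop = 2 * 5 = 10 ms
U = Ttrans / (Ttrans + RTT)
U = 2 / (2 + 10)
U = 2 / 12 = 0.166667
U% = 16.67%

16.67


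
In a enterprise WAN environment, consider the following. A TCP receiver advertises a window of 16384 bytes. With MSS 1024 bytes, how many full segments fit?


Given: RWND = 16384 bytes, MSS = 1024 bytes
Full segments = floor(RWND / MSS)
Full segments = floor(16384 / 1024)
Full segments = floor(16.0) = 16

16


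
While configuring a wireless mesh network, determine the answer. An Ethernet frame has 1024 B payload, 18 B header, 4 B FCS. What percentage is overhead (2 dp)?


Given: payload = 1024 B, header = 18 B, trailer = 4 B
Overhead bytes = header + trailer = 18 + 4 = 22
Total frame = payload + overhead = 1024 + 22 = 1046
Overhead % = 22 / 1046 * 100 = 2.1033% -> 2.10% (2 dp)

2.10


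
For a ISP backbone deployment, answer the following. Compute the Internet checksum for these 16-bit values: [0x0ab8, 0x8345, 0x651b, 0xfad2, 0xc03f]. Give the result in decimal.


Given words: [0x0ab8, 0x8345, 0x651b, 0xfad2, 0xc03f]
Step 1: Sum all words
Raw sum = 2744 + 33605 + 25883 + 64210 + 49215 = 175657
Step 2: Fold carry: (44585 + 2) = 44587
One's complement = ~44587 & 0xFFFF = 20948

20948


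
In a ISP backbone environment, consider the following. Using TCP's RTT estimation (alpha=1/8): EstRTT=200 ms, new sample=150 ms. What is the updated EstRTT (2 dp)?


Given: EstRTT = 200 ms, SampleRTT = 150 ms, alpha = 1/8
New EstRTT = (1 - alpha) * EstRTT + alpha * SampleRTT
(7/8) * 200 = 175
(1/8) * 150 = 18.75
New EstRTT = 175 + 18.75 = 193.75 ms -> 193.75 ms (2 dp)

193.75


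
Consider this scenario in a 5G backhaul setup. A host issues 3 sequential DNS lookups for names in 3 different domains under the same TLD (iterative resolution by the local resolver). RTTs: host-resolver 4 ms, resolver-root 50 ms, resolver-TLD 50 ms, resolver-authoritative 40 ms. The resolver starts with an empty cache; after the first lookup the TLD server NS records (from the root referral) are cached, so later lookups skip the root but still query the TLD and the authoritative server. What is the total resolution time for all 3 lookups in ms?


Lookup 1 (cold cache): local + root + TLD + auth = 4 + 50 + 50 + 40 = 144 ms
Lookups 2..3 (TLD NS cached -> skip root; new domain -> still ask TLD and auth): local + TLD + auth = 4 + 50 + 40 = 94 ms each
Remaining 2 lookups: 2 * 94 = 188 ms
Total = 144 + 188 = 332 ms

332


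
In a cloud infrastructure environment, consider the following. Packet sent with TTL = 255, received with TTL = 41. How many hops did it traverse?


Given: initial TTL = 255, received TTL = 41
Hops = initial TTL - received TTL
Hops = 255 - 41 = 214

214


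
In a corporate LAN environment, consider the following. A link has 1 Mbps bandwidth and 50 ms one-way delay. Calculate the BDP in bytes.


Given: bandwidth = 1 Mbps, delay = 50 ms
BDP in bits = 1 * 10^6 * 50 / 1000
BDP in bits = 50000
BDP in bytes = 50000 / 8 = 6250

6250


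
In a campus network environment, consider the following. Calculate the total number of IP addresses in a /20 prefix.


Given: CIDR prefix /20
Host bits = 32 - 20 = 12
Total addresses = 2^12 = 4096

4096


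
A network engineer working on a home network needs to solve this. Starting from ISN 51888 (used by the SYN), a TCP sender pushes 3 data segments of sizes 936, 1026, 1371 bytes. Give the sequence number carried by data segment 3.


The SYN occupies sequence number ISN = 51888, so the first data byte is ISN + 1 = 51889.
SEQ of data segment i = (ISN + 1) + sum of payload sizes of segments 1..i-1.
Segment 1: SEQ = 51889, payload = 936 bytes
Segment 2: SEQ = 52825, payload = 1026 bytes
Segment 3: SEQ = 53851, payload = 1371 bytes
SEQ of segment 3 = 51889 + 936 + 1026 = 53851

53851


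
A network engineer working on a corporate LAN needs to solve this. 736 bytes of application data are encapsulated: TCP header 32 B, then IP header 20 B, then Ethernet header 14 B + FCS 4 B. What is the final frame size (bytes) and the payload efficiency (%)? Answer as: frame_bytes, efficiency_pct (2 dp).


TCP segment = 736 + 32 = 768 B
IP packet = 768 + 20 = 788 B
Ethernet frame = 788 + 14 + 4 = 806 B
Efficiency = app / frame = 736 / 806 = 0.913151 = 91.3151% -> 91.32% (2 dp)

806, 91.32


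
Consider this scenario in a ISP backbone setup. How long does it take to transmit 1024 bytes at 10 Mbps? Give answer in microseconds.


Given: packet = 1024 bytes, bandwidth = 10 Mbps
Packet in bits = 1024 * 8 = 8192 bits
Bandwidth = 10 * 10^6 = 10000000 bps
Time = 8192 / 10000000 seconds
Time in us = 8192 * 10^6 / 10000000 = 819.2

819.2


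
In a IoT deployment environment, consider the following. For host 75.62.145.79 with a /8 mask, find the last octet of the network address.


Given: IP = 75.62.145.79, prefix = /8
Subnet mask = 255.0.0.0
Last octet of IP: 79
Last octet of mask: 0
Network last octet = 79 AND 0 = 0

0


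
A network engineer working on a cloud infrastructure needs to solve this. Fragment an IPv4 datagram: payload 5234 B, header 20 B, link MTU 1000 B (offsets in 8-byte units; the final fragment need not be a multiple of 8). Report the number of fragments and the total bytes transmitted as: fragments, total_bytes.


Max data per non-final fragment = floor((MTU - header)/8)*8 = floor((1000 - 20)/8)*8 = floor(980/8)*8 = 976 B
Final fragment needs no 8-byte alignment: it can carry up to MTU - header = 980 B
Non-final fragments needed = ceil((payload - 980) / 976) = ceil(4254/976) = ceil(4.3586) = 5
Number of fragments = 5 + 1 = 6
Fragment sizes (data): 5 * 976 B + 354 B (last, 354 <= 980 OK)
Total bytes sent = payload + n_frags * header = 5234 + 6*20 = 5234 + 120 = 5354 B

6, 5354


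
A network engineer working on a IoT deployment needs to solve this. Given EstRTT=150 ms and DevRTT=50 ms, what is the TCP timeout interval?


Given: EstRTT = 150 ms, DevRTT = 50 ms
Timeout = EstRTT + 4 * DevRTT
4 * DevRTT = 4 * 50 = 200
Timeout = 150 + 200 = 350 ms

350


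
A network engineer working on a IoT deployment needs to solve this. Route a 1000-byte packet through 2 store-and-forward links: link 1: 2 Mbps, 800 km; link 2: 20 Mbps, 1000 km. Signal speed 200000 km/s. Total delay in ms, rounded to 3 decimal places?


Packet = 1000 bytes = 8000 bits. Store-and-forward: sum (t_trans + t_prop) per link.
Link 1: t_trans = 8000/(2*10^6) s = 4.0000 ms; t_prop = 800/200000 s = 4.0000 ms; subtotal = 8.0000 ms
Link 2: t_trans = 8000/(20*10^6) s = 0.4000 ms; t_prop = 1000/200000 s = 5.0000 ms; subtotal = 5.4000 ms
End-to-end = 8.0000 + 5.4000 = 13.4000 ms -> 13.400 ms (3 dp)

13.400


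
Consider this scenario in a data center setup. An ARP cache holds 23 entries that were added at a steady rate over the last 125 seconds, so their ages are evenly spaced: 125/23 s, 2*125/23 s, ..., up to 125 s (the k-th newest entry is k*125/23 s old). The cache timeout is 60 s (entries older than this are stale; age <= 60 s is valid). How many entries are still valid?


Ages are k * 125/23 s for k = 1..23 (spacing = 5.4348 s).
Entry k is valid iff k * 125/23 <= 60 iff k <= 23 * 60 / 125 = 11.0400
n_valid = floor(11.0400) = 11
(n_stale = 23 - 11 = 12)

11


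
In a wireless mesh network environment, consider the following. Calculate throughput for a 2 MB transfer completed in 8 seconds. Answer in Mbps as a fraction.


Given: file = 2 MB, time = 8 s
File in Mb = 2 * 8 = 16 Mb
Throughput = 16 / 8 Mbps
Throughput = 2 Mbps

2


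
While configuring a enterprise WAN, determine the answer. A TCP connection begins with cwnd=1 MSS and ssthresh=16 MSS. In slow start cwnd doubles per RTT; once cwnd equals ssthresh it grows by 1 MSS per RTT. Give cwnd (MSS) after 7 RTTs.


RTT 0: cwnd = 1 MSS (initial)
RTT 1: cwnd = 2 MSS (slow start, doubled)
RTT 2: cwnd = 4 MSS (slow start, doubled)
RTT 3: cwnd = 8 MSS (slow start, doubled)
RTT 4: cwnd = 16 MSS (slow start, doubled)
RTT 5: cwnd = 17 MSS (congestion avoidance, +1)
RTT 6: cwnd = 18 MSS (congestion avoidance, +1)
RTT 7: cwnd = 19 MSS (congestion avoidance, +1)

19


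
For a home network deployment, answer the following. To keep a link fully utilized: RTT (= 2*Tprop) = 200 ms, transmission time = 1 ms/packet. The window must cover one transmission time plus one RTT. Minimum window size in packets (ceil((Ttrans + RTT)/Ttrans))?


Given: Ttrans = 1 ms, RTT = 200 ms (= 2 * Tprop, Tprop = 100 ms)
Time until first ACK returns = Ttrans + RTT = 1 + 200 = 201 ms
Need W * Ttrans >= Ttrans + RTT  ->  W >= (Ttrans + RTT) / Ttrans
(Ttrans + RTT) / Ttrans = 201 / 1 = 201
W_min = ceil(201) = 201

201


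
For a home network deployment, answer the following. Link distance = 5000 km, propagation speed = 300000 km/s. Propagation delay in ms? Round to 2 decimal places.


Given: distance = 5000 km, speed = 300000 km/s
Delay = distance / speed = 5000 / 300000 seconds
Delay in ms = 5000 * 1000 / 300000
Delay = 16.6667 ms
Rounded to 2 dp = 16.67 ms

16.67


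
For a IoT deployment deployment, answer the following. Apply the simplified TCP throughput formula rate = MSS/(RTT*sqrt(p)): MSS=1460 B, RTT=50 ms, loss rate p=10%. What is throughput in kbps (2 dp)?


Given: MSS = 1460 bytes, RTT = 50 ms, loss = 10%
RTT in seconds = 50 / 1000 = 0.05
Loss rate = 10% = 0.1
sqrt(loss) = sqrt(0.1) = 0.316227766017
Throughput (bytes/s) = 1460 / (0.05 * 0.316227766017) = 92338.5077
Throughput (kbps) = 92338.5077 * 8 / 1000 = 738.708061 -> 738.71 kbps (2 dp)

738.71


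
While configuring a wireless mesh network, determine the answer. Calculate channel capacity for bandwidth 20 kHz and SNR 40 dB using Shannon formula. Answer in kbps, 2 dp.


Given: B = 20 kHz, SNR = 40 dB
SNR linear = 10^(40/10) = 10000
1 + SNR = 10001
log2(10001) = 13.2878566418
C = 20 * 1000 * 13.2878566418 = 265757.1328 bps
C = 265.757133 kbps -> 265.76 kbps (2 dp)

265.76


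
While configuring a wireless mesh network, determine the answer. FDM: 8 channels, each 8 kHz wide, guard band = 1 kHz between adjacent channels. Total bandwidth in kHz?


Given: 8 channels, 8 kHz each, guard = 1 kHz
Channel bandwidth = 8 * 8 = 64 kHz
Guard bands = 7 gaps * 1 kHz = 7 kHz
Total = 64 + 7 = 71 kHz

71


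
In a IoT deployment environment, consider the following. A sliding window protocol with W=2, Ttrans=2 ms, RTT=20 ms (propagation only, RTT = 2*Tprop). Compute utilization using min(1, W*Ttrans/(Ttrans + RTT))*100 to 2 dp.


Given: W = 2, Ttrans = 2 ms, RTT = 20 ms (= 2 * Tprop, Tprop = 10 ms)
Cycle time = Ttrans + RTT = 2 + 20 = 22 ms (first packet sent until its ACK returns)
W * Ttrans = 2 * 2 = 4 ms of sending per cycle
W * Ttrans / (Ttrans + RTT) = 4 / 22 = 0.181818
U = min(1, 0.181818) = 0.181818
U% = 18.18%

18.18


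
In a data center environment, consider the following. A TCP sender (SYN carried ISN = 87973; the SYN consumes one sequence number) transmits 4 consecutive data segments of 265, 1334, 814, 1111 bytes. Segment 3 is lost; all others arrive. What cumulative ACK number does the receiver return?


SYN uses sequence number 87973; first data byte = ISN + 1 = 87974.
Segment 1: SEQ = 87974, len = 265 B, covers [87974, 88238]
Segment 2: SEQ = 88239, len = 1334 B, covers [88239, 89572]
Segment 3: SEQ = 89573, len = 814 B, covers [89573, 90386] [LOST]
Segment 4: SEQ = 90387, len = 1111 B, covers [90387, 91497]
In-order data received: bytes [87974, 89572] (segments 1..2).
Segment 3 missing -> gap begins at byte 89573; later segments buffered out of order.
Cumulative ACK = next expected in-order byte = 87974 + 265 + 1334 = 89573

89573


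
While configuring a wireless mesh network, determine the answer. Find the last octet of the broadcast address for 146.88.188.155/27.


Given: IP = 146.88.188.155, prefix = /27
Host bits = 32 - 27 = 5
Network last octet = 155 AND mask = 128
Host part size = 2^5 - 1 = 31
Broadcast last octet = 128 OR 31 = 159

159


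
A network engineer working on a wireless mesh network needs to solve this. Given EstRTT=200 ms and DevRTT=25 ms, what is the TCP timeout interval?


Given: EstRTT = 200 ms, DevRTT = 25 ms
Timeout = EstRTT + 4 * DevRTT
4 * DevRTT = 4 * 25 = 100
Timeout = 200 + 100 = 300 ms

300


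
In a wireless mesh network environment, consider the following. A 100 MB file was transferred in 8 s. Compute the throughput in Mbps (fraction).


Given: file = 100 MB, time = 8 s
File in Mb = 100 * 8 = 800 Mb
Throughput = 800 / 8 Mbps
Throughput = 100 Mbps

100


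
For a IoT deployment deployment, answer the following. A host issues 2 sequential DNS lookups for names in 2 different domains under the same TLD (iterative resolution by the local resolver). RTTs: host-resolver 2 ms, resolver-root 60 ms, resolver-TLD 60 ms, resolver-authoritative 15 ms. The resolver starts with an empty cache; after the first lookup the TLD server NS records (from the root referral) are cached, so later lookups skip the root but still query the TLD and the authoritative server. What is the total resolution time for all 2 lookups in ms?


Lookup 1 (cold cache): local + root + TLD + auth = 2 + 60 + 60 + 15 = 137 ms
Lookups 2..2 (TLD NS cached -> skip root; new domain -> still ask TLD and auth): local + TLD + auth = 2 + 60 + 15 = 77 ms each
Remaining 1 lookups: 1 * 77 = 77 ms
Total = 137 + 77 = 214 ms

214


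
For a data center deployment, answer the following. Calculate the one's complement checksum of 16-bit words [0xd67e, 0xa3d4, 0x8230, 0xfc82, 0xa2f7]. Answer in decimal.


Given words: [0xd67e, 0xa3d4, 0x8230, 0xfc82, 0xa2f7]
Step 1: Sum all words
Raw sum = 54910 + 41940 + 33328 + 64642 + 41719 = 236539
Step 2: Fold carry: (39931 + 3) = 39934
One's complement = ~39934 & 0xFFFF = 25601

25601


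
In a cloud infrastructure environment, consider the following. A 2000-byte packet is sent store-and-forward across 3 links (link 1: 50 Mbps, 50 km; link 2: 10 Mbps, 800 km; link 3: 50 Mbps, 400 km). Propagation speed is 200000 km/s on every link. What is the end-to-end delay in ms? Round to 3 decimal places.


Packet = 2000 bytes = 16000 bits. Store-and-forward: sum (t_trans + t_prop) per link.
Link 1: t_trans = 16000/(50*10^6) s = 0.3200 ms; t_prop = 50/200000 s = 0.2500 ms; subtotal = 0.5700 ms
Link 2: t_trans = 16000/(10*10^6) s = 1.6000 ms; t_prop = 800/200000 s = 4.0000 ms; subtotal = 5.6000 ms
Link 3: t_trans = 16000/(50*10^6) s = 0.3200 ms; t_prop = 400/200000 s = 2.0000 ms; subtotal = 2.3200 ms
End-to-end = 0.5700 + 5.6000 + 2.3200 = 8.4900 ms -> 8.490 ms (3 dp)

8.490


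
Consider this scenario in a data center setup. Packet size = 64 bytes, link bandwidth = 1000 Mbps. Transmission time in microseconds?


Given: packet = 64 bytes, bandwidth = 1000 Mbps
Packet in bits = 64 * 8 = 512 bits
Bandwidth = 1000 * 10^6 = 1000000000 bps
Time = 512 / 1000000000 seconds
Time in us = 512 * 10^6 / 1000000000 = 0.512

0.512


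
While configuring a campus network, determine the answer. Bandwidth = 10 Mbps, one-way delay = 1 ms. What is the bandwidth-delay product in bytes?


Given: bandwidth = 10 Mbps, delay = 1 ms
BDP in bits = 10 * 10^6 * 1 / 1000
BDP in bits = 10000
BDP in bytes = 10000 / 8 = 1250

1250


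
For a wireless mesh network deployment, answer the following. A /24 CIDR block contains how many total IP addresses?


Given: CIDR prefix /24
Host bits = 32 - 24 = 8
Total addresses = 2^8 = 256

256


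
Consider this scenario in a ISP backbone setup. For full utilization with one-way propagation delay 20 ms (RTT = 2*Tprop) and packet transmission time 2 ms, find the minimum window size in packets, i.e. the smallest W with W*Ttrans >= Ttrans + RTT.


Given: Ttrans = 2 ms, RTT = 40 ms (= 2 * Tprop, Tprop = 20 ms)
Time until first ACK returns = Ttrans + RTT = 2 + 40 = 42 ms
Need W * Ttrans >= Ttrans + RTT  ->  W >= (Ttrans + RTT) / Ttrans
(Ttrans + RTT) / Ttrans = 42 / 2 = 21
W_min = ceil(21) = 21

21


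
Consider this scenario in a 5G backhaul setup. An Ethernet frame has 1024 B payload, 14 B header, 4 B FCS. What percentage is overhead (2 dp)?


Given: payload = 1024 B, header = 14 B, trailer = 4 B
Overhead bytes = header + trailer = 14 + 4 = 18
Total frame = payload + overhead = 1024 + 18 = 1042
Overhead % = 18 / 1042 * 100 = 1.7274% -> 1.73% (2 dp)

1.73


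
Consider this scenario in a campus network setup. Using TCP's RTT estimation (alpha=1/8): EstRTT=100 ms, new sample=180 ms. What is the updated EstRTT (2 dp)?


Given: EstRTT = 100 ms, SampleRTT = 180 ms, alpha = 1/8
New EstRTT = (1 - alpha) * EstRTT + alpha * SampleRTT
(7/8) * 100 = 87.5
(1/8) * 180 = 22.5
New EstRTT = 87.5 + 22.5 = 110 ms -> 110.00 ms (2 dp)

110.00


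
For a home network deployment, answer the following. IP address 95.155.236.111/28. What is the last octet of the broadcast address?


Given: IP = 95.155.236.111, prefix = /28
Host bits = 32 - 28 = 4
Network last octet = 111 AND mask = 96
Host part size = 2^4 - 1 = 15
Broadcast last octet = 96 OR 15 = 111

111


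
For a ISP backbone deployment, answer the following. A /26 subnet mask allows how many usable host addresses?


Given: subnet mask /26
Host bits = 32 - 26 = 6
Total addresses = 2^6 = 64
Usable hosts = 64 - 2 (network + broadcast) = 62

62


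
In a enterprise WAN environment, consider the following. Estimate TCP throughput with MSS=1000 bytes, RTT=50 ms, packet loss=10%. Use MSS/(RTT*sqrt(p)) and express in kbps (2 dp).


Given: MSS = 1000 bytes, RTT = 50 ms, loss = 10%
RTT in seconds = 50 / 1000 = 0.05
Loss rate = 10% = 0.1
sqrt(loss) = sqrt(0.1) = 0.316227766017
Throughput (bytes/s) = 1000 / (0.05 * 0.316227766017) = 63245.5532
Throughput (kbps) = 63245.5532 * 8 / 1000 = 505.964426 -> 505.96 kbps (2 dp)

505.96


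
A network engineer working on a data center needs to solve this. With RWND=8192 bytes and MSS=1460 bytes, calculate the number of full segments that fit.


Given: RWND = 8192 bytes, MSS = 1460 bytes
Full segments = floor(RWND / MSS)
Full segments = floor(8192 / 1460)
Full segments = floor(5.611) = 5

5


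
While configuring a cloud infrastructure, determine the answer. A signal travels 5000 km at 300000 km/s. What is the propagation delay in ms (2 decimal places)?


Given: distance = 5000 km, speed = 300000 km/s
Delay = distance / speed = 5000 / 300000 seconds
Delay in ms = 5000 * 1000 / 300000
Delay = 16.6667 ms
Rounded to 2 dp = 16.67 ms

16.67


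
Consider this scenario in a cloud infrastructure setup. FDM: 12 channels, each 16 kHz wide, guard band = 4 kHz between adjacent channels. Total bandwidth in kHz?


Given: 12 channels, 16 kHz each, guard = 4 kHz
Channel bandwidth = 12 * 16 = 192 kHz
Guard bands = 11 gaps * 4 kHz = 44 kHz
Total = 192 + 44 = 236 kHz

236


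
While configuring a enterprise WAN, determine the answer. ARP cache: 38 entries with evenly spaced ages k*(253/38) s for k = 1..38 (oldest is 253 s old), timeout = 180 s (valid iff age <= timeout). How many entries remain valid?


Ages are k * 253/38 s for k = 1..38 (spacing = 6.6579 s).
Entry k is valid iff k * 253/38 <= 180 iff k <= 38 * 180 / 253 = 27.0356
n_valid = floor(27.0356) = 27
(n_stale = 38 - 27 = 11)

27


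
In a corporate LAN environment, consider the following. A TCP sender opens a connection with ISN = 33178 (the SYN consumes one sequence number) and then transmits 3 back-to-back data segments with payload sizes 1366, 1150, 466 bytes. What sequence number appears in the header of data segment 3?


The SYN occupies sequence number ISN = 33178, so the first data byte is ISN + 1 = 33179.
SEQ of data segment i = (ISN + 1) + sum of payload sizes of segments 1..i-1.
Segment 1: SEQ = 33179, payload = 1366 bytes
Segment 2: SEQ = 34545, payload = 1150 bytes
Segment 3: SEQ = 35695, payload = 466 bytes
SEQ of segment 3 = 33179 + 1366 + 1150 = 35695

35695


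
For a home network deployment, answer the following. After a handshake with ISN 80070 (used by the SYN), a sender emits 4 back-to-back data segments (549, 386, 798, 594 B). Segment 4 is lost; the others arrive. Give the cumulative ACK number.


SYN uses sequence number 80070; first data byte = ISN + 1 = 80071.
Segment 1: SEQ = 80071, len = 549 B, covers [80071, 80619]
Segment 2: SEQ = 80620, len = 386 B, covers [80620, 81005]
Segment 3: SEQ = 81006, len = 798 B, covers [81006, 81803]
Segment 4: SEQ = 81804, len = 594 B, covers [81804, 82397] [LOST]
In-order data received: bytes [80071, 81803] (segments 1..3).
Segment 4 missing -> gap begins at byte 81804.
Cumulative ACK = next expected in-order byte = 80071 + 549 + 386 + 798 = 81804

81804


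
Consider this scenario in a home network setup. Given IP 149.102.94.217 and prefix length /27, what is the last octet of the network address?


Given: IP = 149.102.94.217, prefix = /27
Subnet mask = 255.255.255.224
Last octet of IP: 217
Last octet of mask: 224
Network last octet = 217 AND 224 = 192

192


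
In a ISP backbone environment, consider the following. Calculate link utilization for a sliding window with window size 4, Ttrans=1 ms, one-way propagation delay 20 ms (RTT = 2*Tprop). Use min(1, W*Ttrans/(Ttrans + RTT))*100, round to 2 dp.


Given: W = 4, Ttrans = 1 ms, RTT = 40 ms (= 2 * Tprop, Tprop = 20 ms)
Cycle time = Ttrans + RTT = 1 + 40 = 41 ms (first packet sent until its ACK returns)
W * Ttrans = 4 * 1 = 4 ms of sending per cycle
W * Ttrans / (Ttrans + RTT) = 4 / 41 = 0.097561
U = min(1, 0.097561) = 0.097561
U% = 9.76%

9.76


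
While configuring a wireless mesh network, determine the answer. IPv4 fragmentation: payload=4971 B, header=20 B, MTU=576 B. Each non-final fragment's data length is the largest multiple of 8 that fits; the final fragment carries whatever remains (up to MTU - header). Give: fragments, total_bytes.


Max data per non-final fragment = floor((MTU - header)/8)*8 = floor((576 - 20)/8)*8 = floor(556/8)*8 = 552 B
Final fragment needs no 8-byte alignment: it can carry up to MTU - header = 556 B
Non-final fragments needed = ceil((payload - 556) / 552) = ceil(4415/552) = ceil(7.9982) = 8
Number of fragments = 8 + 1 = 9
Fragment sizes (data): 8 * 552 B + 555 B (last, 555 <= 556 OK)
Total bytes sent = payload + n_frags * header = 4971 + 9*20 = 4971 + 180 = 5151 B

9, 5151


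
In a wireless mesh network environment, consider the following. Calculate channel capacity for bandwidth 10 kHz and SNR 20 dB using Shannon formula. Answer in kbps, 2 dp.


Given: B = 10 kHz, SNR = 20 dB
SNR linear = 10^(20/10) = 100
1 + SNR = 101
log2(101) = 6.6582114828
C = 10 * 1000 * 6.6582114828 = 66582.1148 bps
C = 66.582115 kbps -> 66.58 kbps (2 dp)

66.58


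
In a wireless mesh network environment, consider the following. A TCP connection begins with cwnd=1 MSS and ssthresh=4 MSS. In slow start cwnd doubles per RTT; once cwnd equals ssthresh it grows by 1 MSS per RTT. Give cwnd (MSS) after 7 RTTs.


RTT 0: cwnd = 1 MSS (initial)
RTT 1: cwnd = 2 MSS (slow start, doubled)
RTT 2: cwnd = 4 MSS (slow start, doubled)
RTT 3: cwnd = 5 MSS (congestion avoidance, +1)
RTT 4: cwnd = 6 MSS (congestion avoidance, +1)
RTT 5: cwnd = 7 MSS (congestion avoidance, +1)
RTT 6: cwnd = 8 MSS (congestion avoidance, +1)
RTT 7: cwnd = 9 MSS (congestion avoidance, +1)

9
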